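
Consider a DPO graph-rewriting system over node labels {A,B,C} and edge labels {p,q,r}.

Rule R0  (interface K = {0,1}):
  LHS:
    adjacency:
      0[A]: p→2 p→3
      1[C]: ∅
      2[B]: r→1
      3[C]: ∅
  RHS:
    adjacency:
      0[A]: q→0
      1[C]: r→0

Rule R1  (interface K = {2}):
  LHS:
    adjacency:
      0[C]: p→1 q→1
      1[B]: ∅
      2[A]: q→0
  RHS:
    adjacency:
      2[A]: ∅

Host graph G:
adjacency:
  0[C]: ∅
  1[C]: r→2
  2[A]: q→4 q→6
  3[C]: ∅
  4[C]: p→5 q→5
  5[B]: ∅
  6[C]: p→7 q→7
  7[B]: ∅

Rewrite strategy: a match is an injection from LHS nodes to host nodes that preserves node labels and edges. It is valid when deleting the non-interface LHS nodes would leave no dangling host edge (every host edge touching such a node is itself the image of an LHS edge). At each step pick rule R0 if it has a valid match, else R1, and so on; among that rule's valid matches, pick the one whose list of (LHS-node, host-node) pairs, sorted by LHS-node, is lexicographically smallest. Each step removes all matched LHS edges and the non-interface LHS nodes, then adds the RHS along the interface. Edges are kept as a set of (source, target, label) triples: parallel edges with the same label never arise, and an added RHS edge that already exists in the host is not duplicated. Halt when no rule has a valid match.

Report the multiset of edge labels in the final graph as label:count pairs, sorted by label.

initial: |V|=8 |E|=7  E = 1-r->2 2-q->4 2-q->6 4-p->5 4-q->5 6-p->7 6-q->7
step 1: apply R1 at {0↦4, 1↦5, 2↦2}  → |V|=6 |E|=4  E = 1-r->2 2-q->6 6-p->7 6-q->7
step 2: apply R1 at {0↦6, 1↦7, 2↦2}  → |V|=4 |E|=1  E = 1-r->2
normal form: no rule applies after step 2
NF edges: [(1, 2, 'r')]

Answer: r:1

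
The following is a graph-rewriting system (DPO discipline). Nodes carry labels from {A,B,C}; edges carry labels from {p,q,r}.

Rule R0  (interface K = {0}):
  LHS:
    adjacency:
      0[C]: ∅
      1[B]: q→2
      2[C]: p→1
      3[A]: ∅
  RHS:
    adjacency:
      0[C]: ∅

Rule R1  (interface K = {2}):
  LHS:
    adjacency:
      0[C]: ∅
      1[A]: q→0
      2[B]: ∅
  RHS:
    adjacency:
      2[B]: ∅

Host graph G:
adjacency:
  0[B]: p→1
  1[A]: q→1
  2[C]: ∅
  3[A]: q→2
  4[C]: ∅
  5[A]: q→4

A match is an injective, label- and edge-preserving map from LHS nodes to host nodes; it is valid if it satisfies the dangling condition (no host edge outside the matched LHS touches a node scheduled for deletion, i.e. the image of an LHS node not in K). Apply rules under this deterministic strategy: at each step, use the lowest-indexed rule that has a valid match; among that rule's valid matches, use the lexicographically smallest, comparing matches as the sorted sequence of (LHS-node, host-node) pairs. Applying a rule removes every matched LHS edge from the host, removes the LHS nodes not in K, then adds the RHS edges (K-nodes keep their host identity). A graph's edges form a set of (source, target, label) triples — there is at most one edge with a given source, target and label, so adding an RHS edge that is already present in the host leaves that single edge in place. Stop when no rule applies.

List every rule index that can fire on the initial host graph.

R0: no valid match — LHS pattern not found
R1: 2 valid matches — {0↦2, 1↦3, 2↦0}, {0↦4, 1↦5, 2↦0}

Answer: [R1]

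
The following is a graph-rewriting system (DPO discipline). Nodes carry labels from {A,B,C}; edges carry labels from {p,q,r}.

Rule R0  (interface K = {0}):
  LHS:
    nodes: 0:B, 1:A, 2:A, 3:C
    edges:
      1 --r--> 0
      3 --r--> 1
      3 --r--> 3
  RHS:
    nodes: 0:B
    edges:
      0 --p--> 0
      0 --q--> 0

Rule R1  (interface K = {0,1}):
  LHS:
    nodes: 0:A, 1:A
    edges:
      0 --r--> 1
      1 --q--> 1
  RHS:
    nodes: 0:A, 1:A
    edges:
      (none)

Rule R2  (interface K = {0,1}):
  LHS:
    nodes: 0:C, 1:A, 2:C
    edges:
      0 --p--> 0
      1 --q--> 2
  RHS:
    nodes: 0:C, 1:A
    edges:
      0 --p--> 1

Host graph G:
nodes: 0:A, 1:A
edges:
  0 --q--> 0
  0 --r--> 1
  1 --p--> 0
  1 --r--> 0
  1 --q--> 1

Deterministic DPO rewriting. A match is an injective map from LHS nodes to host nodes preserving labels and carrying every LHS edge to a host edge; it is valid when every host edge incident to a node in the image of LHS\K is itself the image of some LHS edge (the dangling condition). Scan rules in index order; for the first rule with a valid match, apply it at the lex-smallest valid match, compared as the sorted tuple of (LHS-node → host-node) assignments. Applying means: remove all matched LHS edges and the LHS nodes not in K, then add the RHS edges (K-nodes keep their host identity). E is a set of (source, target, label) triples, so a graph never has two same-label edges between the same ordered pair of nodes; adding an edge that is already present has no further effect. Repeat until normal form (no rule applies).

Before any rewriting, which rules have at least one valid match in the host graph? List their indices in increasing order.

Answer: [R1]

Rewrite trace:
R0: no valid match — LHS pattern not found
R1: 2 valid matches — {0↦0, 1↦1}, {0↦1, 1↦0}
R2: no valid match — LHS pattern not found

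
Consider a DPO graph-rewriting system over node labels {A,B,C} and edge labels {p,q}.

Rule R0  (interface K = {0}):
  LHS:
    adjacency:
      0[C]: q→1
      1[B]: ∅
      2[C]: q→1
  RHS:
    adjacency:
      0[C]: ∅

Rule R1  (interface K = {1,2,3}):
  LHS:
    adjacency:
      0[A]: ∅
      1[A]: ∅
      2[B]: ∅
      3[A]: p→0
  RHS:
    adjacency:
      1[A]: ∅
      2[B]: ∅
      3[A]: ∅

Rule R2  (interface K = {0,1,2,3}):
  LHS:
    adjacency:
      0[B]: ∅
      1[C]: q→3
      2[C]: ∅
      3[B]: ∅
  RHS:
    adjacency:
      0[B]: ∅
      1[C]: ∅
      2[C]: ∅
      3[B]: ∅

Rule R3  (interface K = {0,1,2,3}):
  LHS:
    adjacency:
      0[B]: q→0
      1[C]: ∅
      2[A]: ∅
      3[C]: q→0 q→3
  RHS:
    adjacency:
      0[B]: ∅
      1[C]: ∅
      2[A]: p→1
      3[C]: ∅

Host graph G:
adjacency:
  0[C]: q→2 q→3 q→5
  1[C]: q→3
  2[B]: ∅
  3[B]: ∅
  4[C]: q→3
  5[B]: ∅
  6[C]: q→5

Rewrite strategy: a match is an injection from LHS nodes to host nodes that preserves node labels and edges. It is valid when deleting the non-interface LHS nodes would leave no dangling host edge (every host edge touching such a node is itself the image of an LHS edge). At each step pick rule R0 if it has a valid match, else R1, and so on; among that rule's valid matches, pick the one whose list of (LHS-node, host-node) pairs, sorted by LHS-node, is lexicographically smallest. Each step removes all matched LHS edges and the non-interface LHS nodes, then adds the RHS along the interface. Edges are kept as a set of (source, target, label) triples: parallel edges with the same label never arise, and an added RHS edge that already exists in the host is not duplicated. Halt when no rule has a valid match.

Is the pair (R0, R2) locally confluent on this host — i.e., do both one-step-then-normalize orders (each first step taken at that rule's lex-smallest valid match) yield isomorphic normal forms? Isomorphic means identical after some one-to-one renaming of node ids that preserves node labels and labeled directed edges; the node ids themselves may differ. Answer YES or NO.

branch R0-first: apply at {0↦0, 1↦5, 2↦6} → |E|=4, then 2 more step(s) → NF |V|=3 |E|=1 V={0:C, 1:C, 2:B} E=0-q->2
branch R2-first: apply at {0↦2, 1↦0, 2↦1, 3↦3} → |E|=5, then 2 more step(s) → NF |V|=3 |E|=1 V={0:C, 1:C, 2:B} E=0-q->2
graphs isomorphic (equal up to label-preserving node renaming)

Answer: YES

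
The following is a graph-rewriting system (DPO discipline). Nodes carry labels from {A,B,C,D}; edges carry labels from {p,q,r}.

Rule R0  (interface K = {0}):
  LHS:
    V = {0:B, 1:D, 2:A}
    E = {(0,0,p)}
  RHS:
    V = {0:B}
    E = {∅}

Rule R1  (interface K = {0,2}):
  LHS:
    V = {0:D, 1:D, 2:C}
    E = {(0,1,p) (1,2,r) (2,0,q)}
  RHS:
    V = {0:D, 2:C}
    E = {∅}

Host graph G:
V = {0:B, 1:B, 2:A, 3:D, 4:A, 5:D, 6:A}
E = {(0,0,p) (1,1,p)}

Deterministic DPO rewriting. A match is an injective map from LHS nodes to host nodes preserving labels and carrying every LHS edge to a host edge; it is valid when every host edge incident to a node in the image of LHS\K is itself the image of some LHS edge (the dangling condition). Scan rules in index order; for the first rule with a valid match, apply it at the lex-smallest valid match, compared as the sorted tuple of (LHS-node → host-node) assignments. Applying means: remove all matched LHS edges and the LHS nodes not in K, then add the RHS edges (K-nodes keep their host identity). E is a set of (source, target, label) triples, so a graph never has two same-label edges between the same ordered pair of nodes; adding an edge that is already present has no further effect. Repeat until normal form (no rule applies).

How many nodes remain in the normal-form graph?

Answer: 3

Rewrite trace:
initial: |V|=7 |E|=2  E = 0-p->0 1-p->1
step 1: apply R0 at {0↦0, 1↦3, 2↦2}  → |V|=5 |E|=1  E = 1-p->1
step 2: apply R0 at {0↦1, 1↦5, 2↦4}  → |V|=3 |E|=0  E = ∅
final graph: no rule applies after step 2
NF nodes: {0:B, 1:B, 6:A}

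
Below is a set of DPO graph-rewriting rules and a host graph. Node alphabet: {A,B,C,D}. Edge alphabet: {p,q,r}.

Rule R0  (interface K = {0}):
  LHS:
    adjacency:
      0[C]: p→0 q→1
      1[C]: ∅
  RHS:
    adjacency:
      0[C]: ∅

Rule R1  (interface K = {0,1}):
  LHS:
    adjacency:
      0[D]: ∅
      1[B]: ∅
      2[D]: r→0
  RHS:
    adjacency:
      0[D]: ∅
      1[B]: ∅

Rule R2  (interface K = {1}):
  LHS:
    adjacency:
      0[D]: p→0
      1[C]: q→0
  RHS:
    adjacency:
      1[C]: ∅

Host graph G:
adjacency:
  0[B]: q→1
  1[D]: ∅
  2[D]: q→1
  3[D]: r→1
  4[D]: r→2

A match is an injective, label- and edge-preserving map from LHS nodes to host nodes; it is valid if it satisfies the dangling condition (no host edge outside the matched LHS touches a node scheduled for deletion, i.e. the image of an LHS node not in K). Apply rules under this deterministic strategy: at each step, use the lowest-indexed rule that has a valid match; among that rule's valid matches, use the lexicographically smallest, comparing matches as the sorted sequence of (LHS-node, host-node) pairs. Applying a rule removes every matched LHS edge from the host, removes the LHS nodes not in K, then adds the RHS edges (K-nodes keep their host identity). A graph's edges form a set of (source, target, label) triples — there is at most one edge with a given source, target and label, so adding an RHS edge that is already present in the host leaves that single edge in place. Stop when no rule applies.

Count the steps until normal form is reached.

Answer: 2

Steps:
start.  V:5 E:4  edges: 0-q->1 2-q->1 3-r->1 4-r->2
1. fire R1 via {0↦1, 1↦0, 2↦3}  →  V:4 E:3  edges: 0-q->1 2-q->1 4-r->2
2. fire R1 via {0↦2, 1↦0, 2↦4}  →  V:3 E:2  edges: 0-q->1 2-q->1
final graph: no rule applies after step 2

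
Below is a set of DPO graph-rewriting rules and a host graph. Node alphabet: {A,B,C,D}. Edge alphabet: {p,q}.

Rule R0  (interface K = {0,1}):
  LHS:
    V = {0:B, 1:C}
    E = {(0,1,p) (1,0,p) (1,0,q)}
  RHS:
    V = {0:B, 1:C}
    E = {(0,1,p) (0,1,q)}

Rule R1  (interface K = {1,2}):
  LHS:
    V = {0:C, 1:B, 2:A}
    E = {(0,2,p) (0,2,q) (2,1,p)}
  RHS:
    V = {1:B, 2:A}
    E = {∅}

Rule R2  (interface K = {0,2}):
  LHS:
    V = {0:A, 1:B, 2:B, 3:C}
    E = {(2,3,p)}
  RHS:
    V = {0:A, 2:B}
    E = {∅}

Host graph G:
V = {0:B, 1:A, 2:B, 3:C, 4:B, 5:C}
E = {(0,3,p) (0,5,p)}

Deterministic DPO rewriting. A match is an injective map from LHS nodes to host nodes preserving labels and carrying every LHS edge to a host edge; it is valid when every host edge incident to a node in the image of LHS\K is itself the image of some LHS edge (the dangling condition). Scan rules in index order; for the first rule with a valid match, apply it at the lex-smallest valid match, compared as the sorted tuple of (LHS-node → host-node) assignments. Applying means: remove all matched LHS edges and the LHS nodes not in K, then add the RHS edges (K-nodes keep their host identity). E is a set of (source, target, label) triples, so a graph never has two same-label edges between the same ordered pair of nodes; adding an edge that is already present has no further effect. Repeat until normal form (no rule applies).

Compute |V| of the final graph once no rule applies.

Answer: 2

Derivation:
start.  V:6 E:2  edges: 0-p->3 0-p->5
1. fire R2 via {0↦1, 1↦2, 2↦0, 3↦3}  →  V:4 E:1  edges: 0-p->5
2. fire R2 via {0↦1, 1↦4, 2↦0, 3↦5}  →  V:2 E:0  edges: ∅
normal form: no rule applies after step 2
NF nodes: {0:B, 1:A}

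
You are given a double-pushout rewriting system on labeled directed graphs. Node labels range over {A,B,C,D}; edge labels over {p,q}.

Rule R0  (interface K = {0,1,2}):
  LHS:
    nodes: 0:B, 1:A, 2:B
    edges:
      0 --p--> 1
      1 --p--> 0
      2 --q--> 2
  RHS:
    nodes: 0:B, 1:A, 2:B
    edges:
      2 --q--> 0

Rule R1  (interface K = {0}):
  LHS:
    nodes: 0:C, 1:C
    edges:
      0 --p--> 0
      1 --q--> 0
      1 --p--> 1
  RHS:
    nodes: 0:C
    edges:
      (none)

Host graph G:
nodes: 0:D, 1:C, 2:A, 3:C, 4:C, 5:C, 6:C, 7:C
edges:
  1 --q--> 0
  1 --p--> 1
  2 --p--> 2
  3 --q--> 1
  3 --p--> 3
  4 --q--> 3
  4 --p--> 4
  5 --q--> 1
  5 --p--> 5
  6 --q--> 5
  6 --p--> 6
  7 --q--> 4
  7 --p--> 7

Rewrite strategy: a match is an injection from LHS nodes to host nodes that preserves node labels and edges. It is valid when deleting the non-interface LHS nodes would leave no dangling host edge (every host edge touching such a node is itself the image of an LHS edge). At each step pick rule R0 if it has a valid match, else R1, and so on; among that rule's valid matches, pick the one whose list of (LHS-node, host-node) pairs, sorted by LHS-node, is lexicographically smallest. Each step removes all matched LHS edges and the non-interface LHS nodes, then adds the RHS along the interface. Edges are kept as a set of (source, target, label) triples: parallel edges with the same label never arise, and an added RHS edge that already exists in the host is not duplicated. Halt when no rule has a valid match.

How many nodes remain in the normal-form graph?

initial: |V|=8 |E|=13  E = 1-q->0 1-p->1 2-p->2 3-q->1 3-p->3 4-q->3 4-p->4 5-q->1 5-p->5 6-q->5 6-p->6 7-q->4 7-p->7
step 1: apply R1 at {0↦4, 1↦7}  → |V|=7 |E|=10  E = 1-q->0 1-p->1 2-p->2 3-q->1 3-p->3 4-q->3 5-q->1 5-p->5 6-q->5 6-p->6
step 2: apply R1 at {0↦5, 1↦6}  → |V|=6 |E|=7  E = 1-q->0 1-p->1 2-p->2 3-q->1 3-p->3 4-q->3 5-q->1
final graph: no rule applies after step 2
NF nodes: {0:D, 1:C, 2:A, 3:C, 4:C, 5:C}

Answer: 6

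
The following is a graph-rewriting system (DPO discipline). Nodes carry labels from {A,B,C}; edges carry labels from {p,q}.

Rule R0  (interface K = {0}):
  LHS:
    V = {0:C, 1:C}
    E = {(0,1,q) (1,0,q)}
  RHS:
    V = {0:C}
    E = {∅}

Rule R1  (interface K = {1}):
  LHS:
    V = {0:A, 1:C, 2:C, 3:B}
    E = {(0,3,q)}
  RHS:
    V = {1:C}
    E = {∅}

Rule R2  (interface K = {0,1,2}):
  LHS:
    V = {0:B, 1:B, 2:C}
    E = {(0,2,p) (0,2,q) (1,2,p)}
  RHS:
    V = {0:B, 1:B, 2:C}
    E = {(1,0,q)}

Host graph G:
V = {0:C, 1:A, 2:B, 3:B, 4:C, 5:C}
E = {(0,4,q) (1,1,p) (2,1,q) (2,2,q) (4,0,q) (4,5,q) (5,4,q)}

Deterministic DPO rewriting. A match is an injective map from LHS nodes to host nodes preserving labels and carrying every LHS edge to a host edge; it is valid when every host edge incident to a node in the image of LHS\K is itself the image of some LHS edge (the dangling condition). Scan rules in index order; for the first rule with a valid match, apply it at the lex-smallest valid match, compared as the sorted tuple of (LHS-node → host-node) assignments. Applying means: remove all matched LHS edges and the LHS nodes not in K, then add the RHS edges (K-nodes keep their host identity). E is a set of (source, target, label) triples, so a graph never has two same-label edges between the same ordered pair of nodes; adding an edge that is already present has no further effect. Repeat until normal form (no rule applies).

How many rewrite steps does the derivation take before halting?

Answer: 2

Steps:
start.  V:6 E:7  edges: 0-q->4 1-p->1 2-q->1 2-q->2 4-q->0 4-q->5 5-q->4
1. fire R0 via {0↦4, 1↦0}  →  V:5 E:5  edges: 1-p->1 2-q->1 2-q->2 4-q->5 5-q->4
2. fire R0 via {0↦4, 1↦5}  →  V:4 E:3  edges: 1-p->1 2-q->1 2-q->2
normal form: no rule applies after step 2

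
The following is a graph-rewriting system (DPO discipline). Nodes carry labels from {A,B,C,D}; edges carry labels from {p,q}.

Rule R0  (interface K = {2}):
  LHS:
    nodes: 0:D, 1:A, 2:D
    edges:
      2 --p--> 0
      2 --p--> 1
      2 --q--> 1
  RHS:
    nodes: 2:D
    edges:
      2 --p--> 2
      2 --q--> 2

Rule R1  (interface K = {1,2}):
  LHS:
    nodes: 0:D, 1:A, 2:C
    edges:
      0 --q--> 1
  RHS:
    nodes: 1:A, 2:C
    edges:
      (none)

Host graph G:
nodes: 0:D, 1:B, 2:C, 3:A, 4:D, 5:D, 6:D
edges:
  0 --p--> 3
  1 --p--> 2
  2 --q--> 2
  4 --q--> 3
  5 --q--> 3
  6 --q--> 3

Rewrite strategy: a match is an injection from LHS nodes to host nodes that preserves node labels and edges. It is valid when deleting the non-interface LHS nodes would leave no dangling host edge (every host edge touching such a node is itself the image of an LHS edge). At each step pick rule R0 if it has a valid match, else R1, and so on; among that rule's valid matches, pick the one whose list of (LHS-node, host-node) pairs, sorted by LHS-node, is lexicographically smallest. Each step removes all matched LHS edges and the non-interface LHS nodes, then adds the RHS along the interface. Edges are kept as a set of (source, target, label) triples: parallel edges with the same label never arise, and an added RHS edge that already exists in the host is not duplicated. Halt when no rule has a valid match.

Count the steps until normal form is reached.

initial: |V|=7 |E|=6  E = 0-p->3 1-p->2 2-q->2 4-q->3 5-q->3 6-q->3
step 1: apply R1 at {0↦4, 1↦3, 2↦2}  → |V|=6 |E|=5  E = 0-p->3 1-p->2 2-q->2 5-q->3 6-q->3
step 2: apply R1 at {0↦5, 1↦3, 2↦2}  → |V|=5 |E|=4  E = 0-p->3 1-p->2 2-q->2 6-q->3
step 3: apply R1 at {0↦6, 1↦3, 2↦2}  → |V|=4 |E|=3  E = 0-p->3 1-p->2 2-q->2
final graph: no rule applies after step 3

Answer: 3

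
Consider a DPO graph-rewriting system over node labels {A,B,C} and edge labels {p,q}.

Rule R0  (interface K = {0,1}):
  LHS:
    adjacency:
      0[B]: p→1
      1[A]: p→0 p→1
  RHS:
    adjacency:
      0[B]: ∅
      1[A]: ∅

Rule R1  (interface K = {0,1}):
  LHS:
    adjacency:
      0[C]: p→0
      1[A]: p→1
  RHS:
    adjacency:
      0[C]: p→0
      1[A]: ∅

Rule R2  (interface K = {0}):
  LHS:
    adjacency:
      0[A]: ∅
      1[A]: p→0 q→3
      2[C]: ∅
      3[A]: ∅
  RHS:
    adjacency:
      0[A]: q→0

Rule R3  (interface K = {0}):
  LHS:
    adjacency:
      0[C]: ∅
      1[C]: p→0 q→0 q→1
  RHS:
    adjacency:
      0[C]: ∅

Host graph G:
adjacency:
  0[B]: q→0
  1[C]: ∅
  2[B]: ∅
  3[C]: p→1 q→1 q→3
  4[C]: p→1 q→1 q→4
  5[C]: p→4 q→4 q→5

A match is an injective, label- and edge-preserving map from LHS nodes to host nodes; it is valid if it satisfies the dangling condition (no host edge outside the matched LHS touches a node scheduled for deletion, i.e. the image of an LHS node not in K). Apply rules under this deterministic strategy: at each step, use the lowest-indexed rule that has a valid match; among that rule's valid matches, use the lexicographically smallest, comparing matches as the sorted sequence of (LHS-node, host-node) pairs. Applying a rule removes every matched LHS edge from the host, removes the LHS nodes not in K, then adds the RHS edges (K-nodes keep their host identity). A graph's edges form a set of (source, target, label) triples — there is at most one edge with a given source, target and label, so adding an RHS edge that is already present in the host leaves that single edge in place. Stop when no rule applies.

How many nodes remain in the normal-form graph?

Answer: 3

Derivation:
initial: |V|=6 |E|=10  E = 0-q->0 3-p->1 3-q->1 3-q->3 4-p->1 4-q->1 4-q->4 5-p->4 5-q->4 5-q->5
step 1: apply R3 at {0↦1, 1↦3}  → |V|=5 |E|=7  E = 0-q->0 4-p->1 4-q->1 4-q->4 5-p->4 5-q->4 5-q->5
step 2: apply R3 at {0↦4, 1↦5}  → |V|=4 |E|=4  E = 0-q->0 4-p->1 4-q->1 4-q->4
step 3: apply R3 at {0↦1, 1↦4}  → |V|=3 |E|=1  E = 0-q->0
final graph: no rule applies after step 3
NF nodes: {0:B, 1:C, 2:B}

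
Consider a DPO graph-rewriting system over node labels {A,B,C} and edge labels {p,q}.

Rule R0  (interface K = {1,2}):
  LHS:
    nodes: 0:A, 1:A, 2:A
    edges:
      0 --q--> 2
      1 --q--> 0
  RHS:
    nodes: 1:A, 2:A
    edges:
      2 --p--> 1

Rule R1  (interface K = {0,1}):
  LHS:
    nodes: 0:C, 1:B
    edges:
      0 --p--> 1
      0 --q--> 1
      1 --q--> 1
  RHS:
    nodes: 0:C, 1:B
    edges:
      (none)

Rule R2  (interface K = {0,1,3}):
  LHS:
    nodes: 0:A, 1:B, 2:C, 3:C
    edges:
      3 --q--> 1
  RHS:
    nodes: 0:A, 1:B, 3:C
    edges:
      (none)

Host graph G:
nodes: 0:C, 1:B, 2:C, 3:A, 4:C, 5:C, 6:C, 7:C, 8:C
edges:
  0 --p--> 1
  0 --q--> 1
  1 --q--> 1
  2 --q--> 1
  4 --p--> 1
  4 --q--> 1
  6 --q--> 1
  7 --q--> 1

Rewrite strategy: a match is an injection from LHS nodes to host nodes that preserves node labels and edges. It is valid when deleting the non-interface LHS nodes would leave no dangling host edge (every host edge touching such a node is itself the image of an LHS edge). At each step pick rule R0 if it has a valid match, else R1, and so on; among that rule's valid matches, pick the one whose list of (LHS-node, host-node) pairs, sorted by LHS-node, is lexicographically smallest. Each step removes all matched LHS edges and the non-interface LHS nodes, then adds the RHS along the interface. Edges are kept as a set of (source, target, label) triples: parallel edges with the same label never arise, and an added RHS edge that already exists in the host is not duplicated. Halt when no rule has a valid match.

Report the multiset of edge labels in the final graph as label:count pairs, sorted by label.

Answer: p:1

Steps:
start.  V:9 E:8  edges: 0-p->1 0-q->1 1-q->1 2-q->1 4-p->1 4-q->1 6-q->1 7-q->1
1. fire R1 via {0↦0, 1↦1}  →  V:9 E:5  edges: 2-q->1 4-p->1 4-q->1 6-q->1 7-q->1
2. fire R2 via {0↦3, 1↦1, 2↦0, 3↦2}  →  V:8 E:4  edges: 4-p->1 4-q->1 6-q->1 7-q->1
3. fire R2 via {0↦3, 1↦1, 2↦2, 3↦4}  →  V:7 E:3  edges: 4-p->1 6-q->1 7-q->1
4. fire R2 via {0↦3, 1↦1, 2↦5, 3↦6}  →  V:6 E:2  edges: 4-p->1 7-q->1
5. fire R2 via {0↦3, 1↦1, 2↦6, 3↦7}  →  V:5 E:1  edges: 4-p->1
normal form: no rule applies after step 5
NF edges: [(4, 1, 'p')]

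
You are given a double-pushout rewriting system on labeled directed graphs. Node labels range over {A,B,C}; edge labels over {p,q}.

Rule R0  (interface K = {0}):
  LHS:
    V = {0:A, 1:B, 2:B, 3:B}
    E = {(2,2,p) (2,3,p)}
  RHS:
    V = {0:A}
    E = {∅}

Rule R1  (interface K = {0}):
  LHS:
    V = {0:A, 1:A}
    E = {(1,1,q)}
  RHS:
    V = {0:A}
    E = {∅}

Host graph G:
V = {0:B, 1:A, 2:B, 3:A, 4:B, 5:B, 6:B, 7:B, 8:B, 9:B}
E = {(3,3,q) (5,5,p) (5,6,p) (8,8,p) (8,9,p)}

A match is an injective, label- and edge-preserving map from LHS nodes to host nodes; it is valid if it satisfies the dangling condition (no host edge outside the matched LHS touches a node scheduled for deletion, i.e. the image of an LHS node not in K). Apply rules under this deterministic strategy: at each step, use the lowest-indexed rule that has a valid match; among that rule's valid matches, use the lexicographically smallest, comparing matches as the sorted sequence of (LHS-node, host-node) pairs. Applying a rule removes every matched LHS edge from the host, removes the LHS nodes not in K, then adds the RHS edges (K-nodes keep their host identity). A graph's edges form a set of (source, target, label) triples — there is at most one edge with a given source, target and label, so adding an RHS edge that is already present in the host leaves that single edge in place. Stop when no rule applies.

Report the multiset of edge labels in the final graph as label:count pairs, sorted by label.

Answer: (no edges)

Rewrite trace:
start.  V:10 E:5  edges: 3-q->3 5-p->5 5-p->6 8-p->8 8-p->9
1. fire R0 via {0↦1, 1↦0, 2↦5, 3↦6}  →  V:7 E:3  edges: 3-q->3 8-p->8 8-p->9
2. fire R0 via {0↦1, 1↦2, 2↦8, 3↦9}  →  V:4 E:1  edges: 3-q->3
3. fire R1 via {0↦1, 1↦3}  →  V:3 E:0  edges: ∅
halt: no rule applies after step 3
NF edges: []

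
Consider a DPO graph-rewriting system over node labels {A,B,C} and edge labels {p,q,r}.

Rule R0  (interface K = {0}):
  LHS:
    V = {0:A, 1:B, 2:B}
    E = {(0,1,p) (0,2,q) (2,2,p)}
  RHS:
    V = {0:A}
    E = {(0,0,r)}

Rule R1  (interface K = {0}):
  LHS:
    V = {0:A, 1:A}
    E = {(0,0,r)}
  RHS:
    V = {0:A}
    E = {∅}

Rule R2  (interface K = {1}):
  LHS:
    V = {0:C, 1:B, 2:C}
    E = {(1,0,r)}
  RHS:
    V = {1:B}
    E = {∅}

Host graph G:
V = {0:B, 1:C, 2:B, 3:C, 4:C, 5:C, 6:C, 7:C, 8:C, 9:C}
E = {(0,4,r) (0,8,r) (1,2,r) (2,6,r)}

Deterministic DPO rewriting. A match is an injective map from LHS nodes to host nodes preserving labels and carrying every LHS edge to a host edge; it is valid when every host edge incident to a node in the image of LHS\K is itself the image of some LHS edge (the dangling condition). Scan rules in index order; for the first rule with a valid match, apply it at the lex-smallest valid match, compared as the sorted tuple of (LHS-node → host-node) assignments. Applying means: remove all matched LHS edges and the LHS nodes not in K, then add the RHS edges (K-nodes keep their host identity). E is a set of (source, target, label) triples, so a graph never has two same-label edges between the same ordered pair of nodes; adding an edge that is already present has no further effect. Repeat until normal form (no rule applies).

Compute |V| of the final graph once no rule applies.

Answer: 4

Derivation:
[0] host  ⇒  10 nodes, 4 edges  {0-r->4 0-r->8 1-r->2 2-r->6}
[1] R2 @ {0↦4, 1↦0, 2↦3}  ⇒  8 nodes, 3 edges  {0-r->8 1-r->2 2-r->6}
[2] R2 @ {0↦6, 1↦2, 2↦5}  ⇒  6 nodes, 2 edges  {0-r->8 1-r->2}
[3] R2 @ {0↦8, 1↦0, 2↦7}  ⇒  4 nodes, 1 edges  {1-r->2}
halt: no rule applies after step 3
NF nodes: {0:B, 1:C, 2:B, 9:C}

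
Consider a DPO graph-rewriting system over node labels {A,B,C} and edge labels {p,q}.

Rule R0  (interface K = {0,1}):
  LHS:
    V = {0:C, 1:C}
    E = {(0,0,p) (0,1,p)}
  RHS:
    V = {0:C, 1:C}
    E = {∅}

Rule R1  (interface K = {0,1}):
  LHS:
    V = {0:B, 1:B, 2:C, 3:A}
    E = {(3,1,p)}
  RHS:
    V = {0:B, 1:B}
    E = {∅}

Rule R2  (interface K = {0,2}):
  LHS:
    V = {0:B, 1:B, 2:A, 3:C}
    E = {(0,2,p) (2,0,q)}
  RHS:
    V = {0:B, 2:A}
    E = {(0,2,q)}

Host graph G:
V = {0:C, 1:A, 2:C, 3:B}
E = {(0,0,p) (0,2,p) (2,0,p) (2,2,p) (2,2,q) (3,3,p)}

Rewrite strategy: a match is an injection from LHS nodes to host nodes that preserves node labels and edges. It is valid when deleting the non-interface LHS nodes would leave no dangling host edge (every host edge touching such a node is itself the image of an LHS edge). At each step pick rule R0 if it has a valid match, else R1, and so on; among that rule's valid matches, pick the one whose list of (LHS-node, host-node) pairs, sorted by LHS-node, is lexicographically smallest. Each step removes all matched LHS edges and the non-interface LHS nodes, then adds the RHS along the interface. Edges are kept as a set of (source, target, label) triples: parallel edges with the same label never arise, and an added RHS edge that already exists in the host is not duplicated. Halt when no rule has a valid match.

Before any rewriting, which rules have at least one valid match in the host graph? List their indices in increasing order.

Answer: [R0]

Rewrite trace:
R0: 2 valid matches — {0↦0, 1↦2}, {0↦2, 1↦0}
R1: no valid match — LHS pattern not found
R2: no valid match — LHS pattern not found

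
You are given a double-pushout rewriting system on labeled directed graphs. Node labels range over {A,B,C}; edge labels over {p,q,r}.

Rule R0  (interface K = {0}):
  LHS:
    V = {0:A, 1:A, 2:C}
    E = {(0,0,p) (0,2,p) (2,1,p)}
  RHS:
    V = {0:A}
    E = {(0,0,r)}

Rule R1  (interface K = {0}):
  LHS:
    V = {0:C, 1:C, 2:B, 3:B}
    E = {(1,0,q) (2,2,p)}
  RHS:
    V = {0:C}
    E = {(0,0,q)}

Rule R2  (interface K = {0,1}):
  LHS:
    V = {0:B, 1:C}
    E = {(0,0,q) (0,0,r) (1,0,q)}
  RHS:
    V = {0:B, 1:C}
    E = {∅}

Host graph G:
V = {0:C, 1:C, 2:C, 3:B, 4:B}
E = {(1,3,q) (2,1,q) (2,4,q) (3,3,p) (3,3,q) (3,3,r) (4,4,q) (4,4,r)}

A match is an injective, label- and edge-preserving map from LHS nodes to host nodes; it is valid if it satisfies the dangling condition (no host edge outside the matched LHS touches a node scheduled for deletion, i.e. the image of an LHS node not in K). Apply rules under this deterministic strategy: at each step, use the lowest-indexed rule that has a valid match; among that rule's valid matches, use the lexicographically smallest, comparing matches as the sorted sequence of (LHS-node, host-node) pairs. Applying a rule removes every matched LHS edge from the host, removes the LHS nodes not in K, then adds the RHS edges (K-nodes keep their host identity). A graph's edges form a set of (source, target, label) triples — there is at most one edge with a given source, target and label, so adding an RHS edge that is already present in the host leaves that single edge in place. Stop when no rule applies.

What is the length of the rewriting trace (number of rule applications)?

Answer: 3

Rewrite trace:
initial: |V|=5 |E|=8  E = 1-q->3 2-q->1 2-q->4 3-p->3 3-q->3 3-r->3 4-q->4 4-r->4
step 1: apply R2 at {0↦3, 1↦1}  → |V|=5 |E|=5  E = 2-q->1 2-q->4 3-p->3 4-q->4 4-r->4
step 2: apply R2 at {0↦4, 1↦2}  → |V|=5 |E|=2  E = 2-q->1 3-p->3
step 3: apply R1 at {0↦1, 1↦2, 2↦3, 3↦4}  → |V|=2 |E|=1  E = 1-q->1
halt: no rule applies after step 3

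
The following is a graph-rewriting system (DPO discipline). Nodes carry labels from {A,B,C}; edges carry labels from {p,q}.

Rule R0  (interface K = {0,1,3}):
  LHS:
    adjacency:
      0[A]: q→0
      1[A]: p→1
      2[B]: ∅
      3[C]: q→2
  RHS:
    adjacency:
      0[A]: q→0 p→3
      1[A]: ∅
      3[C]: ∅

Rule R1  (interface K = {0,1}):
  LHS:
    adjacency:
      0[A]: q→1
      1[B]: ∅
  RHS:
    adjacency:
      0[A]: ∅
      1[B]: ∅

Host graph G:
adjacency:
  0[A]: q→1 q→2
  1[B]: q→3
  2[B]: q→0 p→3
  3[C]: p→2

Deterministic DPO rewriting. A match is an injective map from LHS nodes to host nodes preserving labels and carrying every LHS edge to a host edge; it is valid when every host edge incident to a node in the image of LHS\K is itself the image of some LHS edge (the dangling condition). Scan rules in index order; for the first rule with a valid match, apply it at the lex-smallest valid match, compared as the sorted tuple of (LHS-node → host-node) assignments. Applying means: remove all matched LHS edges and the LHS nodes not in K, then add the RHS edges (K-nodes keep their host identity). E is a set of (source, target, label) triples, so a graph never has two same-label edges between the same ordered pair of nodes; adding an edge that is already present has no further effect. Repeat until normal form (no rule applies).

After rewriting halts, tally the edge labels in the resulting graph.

initial: |V|=4 |E|=6  E = 0-q->1 0-q->2 1-q->3 2-q->0 2-p->3 3-p->2
step 1: apply R1 at {0↦0, 1↦1}  → |V|=4 |E|=5  E = 0-q->2 1-q->3 2-q->0 2-p->3 3-p->2
step 2: apply R1 at {0↦0, 1↦2}  → |V|=4 |E|=4  E = 1-q->3 2-q->0 2-p->3 3-p->2
final graph: no rule applies after step 2
NF edges: [(1, 3, 'q'), (2, 0, 'q'), (2, 3, 'p'), (3, 2, 'p')]

Answer: p:2 q:2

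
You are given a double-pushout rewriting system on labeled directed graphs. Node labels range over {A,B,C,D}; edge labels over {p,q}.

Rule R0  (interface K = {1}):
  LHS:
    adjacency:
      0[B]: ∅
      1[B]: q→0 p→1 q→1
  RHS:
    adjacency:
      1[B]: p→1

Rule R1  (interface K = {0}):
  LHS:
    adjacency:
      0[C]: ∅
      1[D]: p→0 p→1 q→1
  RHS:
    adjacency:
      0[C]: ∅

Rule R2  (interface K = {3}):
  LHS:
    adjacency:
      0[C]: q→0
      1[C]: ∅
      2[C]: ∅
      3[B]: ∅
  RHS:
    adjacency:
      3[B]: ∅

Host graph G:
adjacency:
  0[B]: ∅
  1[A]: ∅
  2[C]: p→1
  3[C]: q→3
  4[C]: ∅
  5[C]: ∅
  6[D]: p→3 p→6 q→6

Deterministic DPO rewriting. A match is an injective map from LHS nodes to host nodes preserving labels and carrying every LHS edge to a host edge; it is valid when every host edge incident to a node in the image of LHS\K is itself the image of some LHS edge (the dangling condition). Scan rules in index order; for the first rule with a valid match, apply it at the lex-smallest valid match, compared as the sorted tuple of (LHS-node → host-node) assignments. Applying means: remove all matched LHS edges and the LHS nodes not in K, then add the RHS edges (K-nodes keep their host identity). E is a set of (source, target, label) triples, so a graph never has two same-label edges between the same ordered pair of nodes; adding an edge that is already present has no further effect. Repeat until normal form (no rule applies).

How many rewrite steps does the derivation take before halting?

start.  V:7 E:5  edges: 2-p->1 3-q->3 6-p->3 6-p->6 6-q->6
1. fire R1 via {0↦3, 1↦6}  →  V:6 E:2  edges: 2-p->1 3-q->3
2. fire R2 via {0↦3, 1↦4, 2↦5, 3↦0}  →  V:3 E:1  edges: 2-p->1
final graph: no rule applies after step 2

Answer: 2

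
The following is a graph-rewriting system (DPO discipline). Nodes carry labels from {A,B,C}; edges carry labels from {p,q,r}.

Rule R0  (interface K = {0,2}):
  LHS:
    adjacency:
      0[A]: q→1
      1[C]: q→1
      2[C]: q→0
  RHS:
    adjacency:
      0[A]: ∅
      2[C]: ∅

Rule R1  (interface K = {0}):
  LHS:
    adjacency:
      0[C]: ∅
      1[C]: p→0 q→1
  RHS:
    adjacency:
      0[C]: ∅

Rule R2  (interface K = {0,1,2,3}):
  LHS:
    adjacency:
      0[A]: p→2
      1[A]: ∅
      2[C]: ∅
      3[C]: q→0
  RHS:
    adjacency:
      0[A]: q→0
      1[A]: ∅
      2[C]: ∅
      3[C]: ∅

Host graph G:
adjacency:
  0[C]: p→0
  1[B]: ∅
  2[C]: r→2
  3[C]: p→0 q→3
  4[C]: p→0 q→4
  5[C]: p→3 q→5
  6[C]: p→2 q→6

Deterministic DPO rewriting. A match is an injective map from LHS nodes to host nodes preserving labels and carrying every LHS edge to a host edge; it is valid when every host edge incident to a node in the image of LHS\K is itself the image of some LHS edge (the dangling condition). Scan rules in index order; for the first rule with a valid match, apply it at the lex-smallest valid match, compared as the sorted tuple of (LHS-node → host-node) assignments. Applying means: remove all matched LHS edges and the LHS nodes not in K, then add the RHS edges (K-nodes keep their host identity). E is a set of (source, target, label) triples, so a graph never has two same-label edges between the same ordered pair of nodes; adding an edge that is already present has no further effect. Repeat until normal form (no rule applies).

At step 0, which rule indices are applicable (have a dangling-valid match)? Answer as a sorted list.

R0: no valid match — LHS pattern not found
R1: 3 valid matches — {0↦0, 1↦4}, {0↦2, 1↦6}, {0↦3, 1↦5}
R2: no valid match — LHS pattern not found

Answer: [R1]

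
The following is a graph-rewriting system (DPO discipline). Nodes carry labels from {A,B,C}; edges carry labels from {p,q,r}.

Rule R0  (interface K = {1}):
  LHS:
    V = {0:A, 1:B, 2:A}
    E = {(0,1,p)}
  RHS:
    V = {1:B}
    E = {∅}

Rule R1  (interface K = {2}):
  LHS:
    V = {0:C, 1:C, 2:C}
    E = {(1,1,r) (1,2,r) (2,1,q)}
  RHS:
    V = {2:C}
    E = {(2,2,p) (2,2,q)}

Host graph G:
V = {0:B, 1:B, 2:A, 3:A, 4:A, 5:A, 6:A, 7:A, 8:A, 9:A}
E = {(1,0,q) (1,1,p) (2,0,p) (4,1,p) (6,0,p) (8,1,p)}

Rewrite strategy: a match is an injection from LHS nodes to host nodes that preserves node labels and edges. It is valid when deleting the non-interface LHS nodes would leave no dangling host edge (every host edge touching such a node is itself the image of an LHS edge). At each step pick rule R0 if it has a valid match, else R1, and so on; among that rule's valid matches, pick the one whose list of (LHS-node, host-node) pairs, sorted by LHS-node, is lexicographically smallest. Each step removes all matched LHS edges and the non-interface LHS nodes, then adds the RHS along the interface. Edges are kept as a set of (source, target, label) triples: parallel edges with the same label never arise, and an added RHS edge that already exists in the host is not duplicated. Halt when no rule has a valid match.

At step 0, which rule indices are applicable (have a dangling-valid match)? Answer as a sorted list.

Answer: [R0]

Derivation:
R0: 16 valid matches — {0↦2, 1↦0, 2↦3}, {0↦2, 1↦0, 2↦5}, {0↦2, 1↦0, 2↦7} (+13 more)
R1: no valid match — LHS pattern not found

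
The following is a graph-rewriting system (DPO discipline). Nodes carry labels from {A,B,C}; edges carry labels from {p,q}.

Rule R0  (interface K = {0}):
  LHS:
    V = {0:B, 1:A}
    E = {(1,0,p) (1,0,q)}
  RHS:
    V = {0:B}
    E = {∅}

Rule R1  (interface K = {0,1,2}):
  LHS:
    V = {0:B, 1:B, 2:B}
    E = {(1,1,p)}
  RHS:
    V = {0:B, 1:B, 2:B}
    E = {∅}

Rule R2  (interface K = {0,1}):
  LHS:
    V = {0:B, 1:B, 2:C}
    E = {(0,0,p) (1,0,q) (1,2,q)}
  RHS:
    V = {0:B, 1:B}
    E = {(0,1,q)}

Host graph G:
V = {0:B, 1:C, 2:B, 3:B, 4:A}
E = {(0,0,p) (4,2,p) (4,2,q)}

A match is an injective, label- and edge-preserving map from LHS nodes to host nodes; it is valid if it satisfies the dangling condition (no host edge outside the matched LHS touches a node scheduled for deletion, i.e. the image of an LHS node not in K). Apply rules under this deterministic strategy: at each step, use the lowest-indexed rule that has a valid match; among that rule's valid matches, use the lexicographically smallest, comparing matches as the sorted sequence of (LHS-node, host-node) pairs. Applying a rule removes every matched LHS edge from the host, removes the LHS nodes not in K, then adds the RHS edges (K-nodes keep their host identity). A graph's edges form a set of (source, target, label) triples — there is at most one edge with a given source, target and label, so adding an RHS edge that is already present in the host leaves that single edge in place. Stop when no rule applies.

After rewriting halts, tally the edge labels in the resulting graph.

Answer: (no edges)

Derivation:
initial: |V|=5 |E|=3  E = 0-p->0 4-p->2 4-q->2
step 1: apply R0 at {0↦2, 1↦4}  → |V|=4 |E|=1  E = 0-p->0
step 2: apply R1 at {0↦2, 1↦0, 2↦3}  → |V|=4 |E|=0  E = ∅
final graph: no rule applies after step 2
NF edges: []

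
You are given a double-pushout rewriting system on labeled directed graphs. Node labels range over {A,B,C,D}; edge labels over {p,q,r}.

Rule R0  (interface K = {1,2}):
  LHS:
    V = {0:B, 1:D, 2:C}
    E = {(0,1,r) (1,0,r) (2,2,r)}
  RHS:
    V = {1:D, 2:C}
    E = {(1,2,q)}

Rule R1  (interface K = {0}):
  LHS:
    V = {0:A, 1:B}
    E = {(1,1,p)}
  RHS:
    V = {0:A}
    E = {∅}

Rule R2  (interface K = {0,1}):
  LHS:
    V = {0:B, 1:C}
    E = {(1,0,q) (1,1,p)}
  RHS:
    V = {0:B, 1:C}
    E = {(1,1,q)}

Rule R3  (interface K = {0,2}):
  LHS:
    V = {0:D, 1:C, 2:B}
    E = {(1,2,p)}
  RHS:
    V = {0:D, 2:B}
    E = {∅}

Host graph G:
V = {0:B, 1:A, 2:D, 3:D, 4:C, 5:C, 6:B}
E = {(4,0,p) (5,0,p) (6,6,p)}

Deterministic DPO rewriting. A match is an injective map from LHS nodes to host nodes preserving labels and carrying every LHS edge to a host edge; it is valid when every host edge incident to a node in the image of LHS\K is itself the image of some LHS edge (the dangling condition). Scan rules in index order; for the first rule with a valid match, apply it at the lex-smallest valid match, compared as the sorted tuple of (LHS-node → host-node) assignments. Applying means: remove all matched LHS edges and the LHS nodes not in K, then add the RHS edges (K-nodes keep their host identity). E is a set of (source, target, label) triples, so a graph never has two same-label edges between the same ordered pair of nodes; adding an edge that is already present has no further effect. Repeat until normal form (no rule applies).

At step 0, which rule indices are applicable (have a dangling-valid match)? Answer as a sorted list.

R0: no valid match — LHS pattern not found
R1: 1 valid match — {0↦1, 1↦6}
R2: no valid match — LHS pattern not found
R3: 4 valid matches — {0↦2, 1↦4, 2↦0}, {0↦2, 1↦5, 2↦0}, {0↦3, 1↦4, 2↦0} (+1 more)

Answer: [R1,R3]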